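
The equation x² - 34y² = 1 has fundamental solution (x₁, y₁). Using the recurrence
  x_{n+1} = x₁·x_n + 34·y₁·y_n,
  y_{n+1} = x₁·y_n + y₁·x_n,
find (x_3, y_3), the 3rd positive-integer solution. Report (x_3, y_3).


Step 1: Find the fundamental solution (x₁, y₁) of x² - 34y² = 1.
  Expand √34 as a continued fraction. a₀ = ⌊√34⌋ = 5; iterate m_{k+1} = d_k·a_k − m_k, d_{k+1} = (34 − m_{k+1}²)/d_k, a_{k+1} = ⌊(a₀ + m_{k+1})/d_{k+1}⌋ (starting m₀ = 0, d₀ = 1), with convergents p_k = a_k·p_{k-1} + p_{k-2}, q_k = a_k·q_{k-1} + q_{k-2} (p₋₁ = 1, q₋₁ = 0):
  k = 0: a₀ = 5; p₀/q₀ = 5/1; p₀² − 34·q₀² = 25 − 34 = -9.
  k = 1: m = 5, d = 9, a = ⌊(5 + 5)/9⌋ = 1; p/q = (1·5 + 1)/(1·1 + 0) = 6/1; p² − 34·q² = 36 − 34 = 2.
  k = 2: m = 4, d = 2, a = ⌊(5 + 4)/2⌋ = 4; p/q = (4·6 + 5)/(4·1 + 1) = 29/5; p² − 34·q² = 841 − 850 = -9.
  k = 3: m = 4, d = 9, a = ⌊(5 + 4)/9⌋ = 1; p/q = (1·29 + 6)/(1·5 + 1) = 35/6; p² − 34·q² = 1225 − 1224 = 1.
  The first convergent with p² − 34·q² = 1 gives the fundamental solution (x₁, y₁) = (35, 6).
Step 2: Apply the recurrence (x_{n+1}, y_{n+1}) = (x₁x_n + 34y₁y_n, x₁y_n + y₁x_n) repeatedly.
  From (x_1, y_1) = (35, 6): x_2 = 35·35 + 34·6·6 = 2449; y_2 = 35·6 + 6·35 = 420.
  From (x_2, y_2) = (2449, 420): x_3 = 35·2449 + 34·6·420 = 171395; y_3 = 35·420 + 6·2449 = 29394.
Step 3: Verify x_3² - 34·y_3² = 29376246025 - 29376246024 = 1 (should be 1). ✓

(x_1, y_1) = (35, 6); (x_3, y_3) = (171395, 29394).


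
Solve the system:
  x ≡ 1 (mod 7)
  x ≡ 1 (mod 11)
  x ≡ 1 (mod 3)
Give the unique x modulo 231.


Moduli 7, 11, 3 are pairwise coprime; by CRT there is a unique solution modulo M = 7 · 11 · 3 = 231.
Solve pairwise, accumulating the modulus:
  Start with x ≡ 1 (mod 7).
  Combine with x ≡ 1 (mod 11): since gcd(7, 11) = 1, we get a unique residue mod 77.
    Write x = 1 + 7·t and substitute into x ≡ 1 (mod 11): 7·t ≡ 1 − 1 = 0 (mod 11).
    The inverse of 7 mod 11 is 8 (since 7·8 = 56 = 5·11 + 1), so t ≡ 8·0 = 0 ≡ 0 (mod 11).
    Then x = 1 + 7·0 = 1, valid modulo lcm(7, 11) = 77: x ≡ 1 (mod 77).
  Combine with x ≡ 1 (mod 3): since gcd(77, 3) = 1, we get a unique residue mod 231.
    Write x = 1 + 77·t and substitute into x ≡ 1 (mod 3): 77·t ≡ 1 − 1 = 0 (mod 3).
    Reduce coefficients mod 3: 2·t ≡ 0 (mod 3).
    The inverse of 2 mod 3 is 2 (since 2·2 = 4 = 1·3 + 1), so t ≡ 2·0 = 0 ≡ 0 (mod 3).
    Then x = 1 + 77·0 = 1, valid modulo lcm(77, 3) = 231: x ≡ 1 (mod 231).
Verify: 1 mod 7 = 1 ✓, 1 mod 11 = 1 ✓, 1 mod 3 = 1 ✓.

x ≡ 1 (mod 231).


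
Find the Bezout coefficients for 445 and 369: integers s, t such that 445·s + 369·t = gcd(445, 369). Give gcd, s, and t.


Euclidean algorithm on (445, 369) — divide until remainder is 0:
  445 = 1 · 369 + 76
  369 = 4 · 76 + 65
  76 = 1 · 65 + 11
  65 = 5 · 11 + 10
  11 = 1 · 10 + 1
  10 = 10 · 1 + 0
gcd(445, 369) = 1.
Track Bezout coefficients alongside the remainders: start with r₀ = 445 = a·1 + b·0 (s = 1, t = 0) and r₁ = 369 = a·0 + b·1 (s = 0, t = 1); each new remainder r_{k+1} = r_{k-1} − q_k·r_k inherits s_{k+1} = s_{k-1} − q_k·s_k, t_{k+1} = t_{k-1} − q_k·t_k, so r_k = a·s_k + b·t_k at every step:
  q = 1: r = 76, s = 1 − 1·0 = 1, t = 0 − 1·1 = -1  (check: 445·1 + 369·(-1) = 76)
  q = 4: r = 65, s = 0 − 4·1 = -4, t = 1 − 4·(-1) = 5  (check: 445·(-4) + 369·5 = 65)
  q = 1: r = 11, s = 1 − 1·(-4) = 5, t = -1 − 1·5 = -6  (check: 445·5 + 369·(-6) = 11)
  q = 5: r = 10, s = -4 − 5·5 = -29, t = 5 − 5·(-6) = 35  (check: 445·(-29) + 369·35 = 10)
  q = 1: r = 1, s = 5 − 1·(-29) = 34, t = -6 − 1·35 = -41  (check: 445·34 + 369·(-41) = 1)
The row with r = 1 (the gcd) gives the Bezout coefficients s = 34, t = -41.
Result: 445 · (34) + 369 · (-41) = 1.

gcd(445, 369) = 1; s = 34, t = -41 (check: 445·34 + 369·(-41) = 1).


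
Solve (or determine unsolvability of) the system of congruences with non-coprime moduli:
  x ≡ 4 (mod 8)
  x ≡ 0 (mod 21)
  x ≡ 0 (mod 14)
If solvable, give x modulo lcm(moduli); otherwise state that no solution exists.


Moduli 8, 21, 14 are not pairwise coprime, so CRT works modulo lcm(m_i) when all pairwise compatibility conditions hold.
Pairwise compatibility: gcd(m_i, m_j) must divide a_i - a_j for every pair.
Merge one congruence at a time:
  Start: x ≡ 4 (mod 8).
  Combine with x ≡ 0 (mod 21): gcd(8, 21) = 1; 0 - 4 = -4, which IS divisible by 1, so compatible.
    Write x = 4 + 8·t and substitute into x ≡ 0 (mod 21): 8·t ≡ 0 − 4 = -4 (mod 21).
    Reduce coefficients mod 21: 8·t ≡ 17 (mod 21).
    The inverse of 8 mod 21 is 8 (since 8·8 = 64 = 3·21 + 1), so t ≡ 8·17 = 136 ≡ 10 (mod 21).
    Then x = 4 + 8·10 = 84, valid modulo lcm(8, 21) = 168: x ≡ 84 (mod 168).
  Combine with x ≡ 0 (mod 14): gcd(168, 14) = 14; 0 - 84 = -84, which IS divisible by 14, so compatible.
    Write x = 84 + 168·t and substitute into x ≡ 0 (mod 14): 168·t ≡ 0 − 84 = -84 (mod 14).
    Divide the congruence (and modulus) by g = 14: 12·t ≡ -6 (mod 1).
    Modulo 1 every t works; take t = 0.
    Then x = 84 + 168·0 = 84, valid modulo lcm(168, 14) = 168: x ≡ 84 (mod 168).
Verify: 84 mod 8 = 4, 84 mod 21 = 0, 84 mod 14 = 0.

x ≡ 84 (mod 168).


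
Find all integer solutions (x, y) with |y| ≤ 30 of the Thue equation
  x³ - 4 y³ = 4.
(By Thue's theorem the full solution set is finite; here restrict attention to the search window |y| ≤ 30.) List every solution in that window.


The equation is x³ - 4y³ = 4. For fixed y, x³ = 4·y³ + 4, so a solution requires the RHS to be a perfect cube.
Strategy: iterate y from -30 to 30, compute RHS = 4·y³ + 4, and check whether it is a (positive or negative) perfect cube.
Check small values of y:
  y = 0: RHS = 4 is not a perfect cube.
  y = 1: RHS = 8 = (2)³ ⇒ x = 2 works.
  y = -1: RHS = 0 = (0)³ ⇒ x = 0 works.
  y = 2: RHS = 36 is not a perfect cube.
  y = -2: RHS = -28 is not a perfect cube.
  y = 3: RHS = 112 is not a perfect cube.
  y = -3: RHS = -104 is not a perfect cube.
Continuing the search up to |y| = 30 finds no further solutions beyond those listed.
Collected solutions: (0, -1), (2, 1).

Solutions (with |y| ≤ 30): (0, -1), (2, 1).


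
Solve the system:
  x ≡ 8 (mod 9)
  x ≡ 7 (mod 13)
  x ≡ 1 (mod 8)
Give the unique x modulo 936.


Moduli 9, 13, 8 are pairwise coprime; by CRT there is a unique solution modulo M = 9 · 13 · 8 = 936.
Solve pairwise, accumulating the modulus:
  Start with x ≡ 8 (mod 9).
  Combine with x ≡ 7 (mod 13): since gcd(9, 13) = 1, we get a unique residue mod 117.
    Write x = 8 + 9·t and substitute into x ≡ 7 (mod 13): 9·t ≡ 7 − 8 = -1 (mod 13).
    Reduce coefficients mod 13: 9·t ≡ 12 (mod 13).
    The inverse of 9 mod 13 is 3 (since 9·3 = 27 = 2·13 + 1), so t ≡ 3·12 = 36 ≡ 10 (mod 13).
    Then x = 8 + 9·10 = 98, valid modulo lcm(9, 13) = 117: x ≡ 98 (mod 117).
  Combine with x ≡ 1 (mod 8): since gcd(117, 8) = 1, we get a unique residue mod 936.
    Write x = 98 + 117·t and substitute into x ≡ 1 (mod 8): 117·t ≡ 1 − 98 = -97 (mod 8).
    Reduce coefficients mod 8: 5·t ≡ 7 (mod 8).
    The inverse of 5 mod 8 is 5 (since 5·5 = 25 = 3·8 + 1), so t ≡ 5·7 = 35 ≡ 3 (mod 8).
    Then x = 98 + 117·3 = 449, valid modulo lcm(117, 8) = 936: x ≡ 449 (mod 936).
Verify: 449 mod 9 = 8 ✓, 449 mod 13 = 7 ✓, 449 mod 8 = 1 ✓.

x ≡ 449 (mod 936).


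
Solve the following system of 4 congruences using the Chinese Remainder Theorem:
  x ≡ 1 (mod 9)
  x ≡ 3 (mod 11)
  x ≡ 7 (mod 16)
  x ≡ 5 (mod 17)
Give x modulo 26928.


Product of moduli M = 9 · 11 · 16 · 17 = 26928.
Merge one congruence at a time:
  Start: x ≡ 1 (mod 9).
  Combine with x ≡ 3 (mod 11); new modulus lcm = 99.
    Write x = 1 + 9·t and substitute into x ≡ 3 (mod 11): 9·t ≡ 3 − 1 = 2 (mod 11).
    The inverse of 9 mod 11 is 5 (since 9·5 = 45 = 4·11 + 1), so t ≡ 5·2 = 10 ≡ 10 (mod 11).
    Then x = 1 + 9·10 = 91, valid modulo lcm(9, 11) = 99: x ≡ 91 (mod 99).
  Combine with x ≡ 7 (mod 16); new modulus lcm = 1584.
    Write x = 91 + 99·t and substitute into x ≡ 7 (mod 16): 99·t ≡ 7 − 91 = -84 (mod 16).
    Reduce coefficients mod 16: 3·t ≡ 12 (mod 16).
    The inverse of 3 mod 16 is 11 (since 3·11 = 33 = 2·16 + 1), so t ≡ 11·12 = 132 ≡ 4 (mod 16).
    Then x = 91 + 99·4 = 487, valid modulo lcm(99, 16) = 1584: x ≡ 487 (mod 1584).
  Combine with x ≡ 5 (mod 17); new modulus lcm = 26928.
    Write x = 487 + 1584·t and substitute into x ≡ 5 (mod 17): 1584·t ≡ 5 − 487 = -482 (mod 17).
    Reduce coefficients mod 17: 3·t ≡ 11 (mod 17).
    The inverse of 3 mod 17 is 6 (since 3·6 = 18 = 1·17 + 1), so t ≡ 6·11 = 66 ≡ 15 (mod 17).
    Then x = 487 + 1584·15 = 24247, valid modulo lcm(1584, 17) = 26928: x ≡ 24247 (mod 26928).
Verify against each original: 24247 mod 9 = 1, 24247 mod 11 = 3, 24247 mod 16 = 7, 24247 mod 17 = 5.

x ≡ 24247 (mod 26928).


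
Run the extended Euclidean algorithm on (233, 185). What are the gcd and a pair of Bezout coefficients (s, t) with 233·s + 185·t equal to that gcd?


Euclidean algorithm on (233, 185) — divide until remainder is 0:
  233 = 1 · 185 + 48
  185 = 3 · 48 + 41
  48 = 1 · 41 + 7
  41 = 5 · 7 + 6
  7 = 1 · 6 + 1
  6 = 6 · 1 + 0
gcd(233, 185) = 1.
Track Bezout coefficients alongside the remainders: start with r₀ = 233 = a·1 + b·0 (s = 1, t = 0) and r₁ = 185 = a·0 + b·1 (s = 0, t = 1); each new remainder r_{k+1} = r_{k-1} − q_k·r_k inherits s_{k+1} = s_{k-1} − q_k·s_k, t_{k+1} = t_{k-1} − q_k·t_k, so r_k = a·s_k + b·t_k at every step:
  q = 1: r = 48, s = 1 − 1·0 = 1, t = 0 − 1·1 = -1  (check: 233·1 + 185·(-1) = 48)
  q = 3: r = 41, s = 0 − 3·1 = -3, t = 1 − 3·(-1) = 4  (check: 233·(-3) + 185·4 = 41)
  q = 1: r = 7, s = 1 − 1·(-3) = 4, t = -1 − 1·4 = -5  (check: 233·4 + 185·(-5) = 7)
  q = 5: r = 6, s = -3 − 5·4 = -23, t = 4 − 5·(-5) = 29  (check: 233·(-23) + 185·29 = 6)
  q = 1: r = 1, s = 4 − 1·(-23) = 27, t = -5 − 1·29 = -34  (check: 233·27 + 185·(-34) = 1)
The row with r = 1 (the gcd) gives the Bezout coefficients s = 27, t = -34.
Result: 233 · (27) + 185 · (-34) = 1.

gcd(233, 185) = 1; s = 27, t = -34 (check: 233·27 + 185·(-34) = 1).


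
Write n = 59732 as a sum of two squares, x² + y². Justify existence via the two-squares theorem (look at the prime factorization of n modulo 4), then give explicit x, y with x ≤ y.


Step 1: Factor n = 59732 = 2^2 · 109 · 137.
Step 2: Check the mod-4 condition on each prime factor: 2 = 2 (special); 109 ≡ 1 (mod 4), exponent 1; 137 ≡ 1 (mod 4), exponent 1.
All primes ≡ 3 (mod 4) appear to even exponent (or don't appear), so by the two-squares theorem n IS expressible as a sum of two squares.
Step 3: Build a representation. Group n = k² · m with k = 2 and m = 109 · 137 = 14933 (a product of primes ≡ 1 (mod 4)); a representation of m scales to one of n via (k·x)² + (k·y)² = k²(x² + y²). Each prime p ≡ 1 (mod 4) is itself a sum of two squares; find a² by testing p − a² for a perfect square:
  109: 109 − 1² = 108, 109 − 2² = 105, 109 − 3² = 100 = 10² ⇒ 109 = 3² + 10².
  137: 137 − 1² = 136, 137 − 2² = 133, 137 − 3² = 128, 137 − 4² = 121 = 11² ⇒ 137 = 4² + 11².
  Combine using the Brahmagupta–Fibonacci identity (a² + b²)(c² + d²) = (ac − bd)² + (ad + bc)² = (ac + bd)² + (ad − bc)²:
  109 · 137 = 14933: from (3² + 10²)(4² + 11²), take (3·4 − 10·11, 3·11 + 10·4) = (12 − 110, 33 + 40) = (-98, 73); dropping signs (only squares matter) gives (98, 73); check 98² + 73² = 9604 + 5329 = 14933 ✓.
  Scale by k = 2: (2·98, 2·73) = (196, 146).
Step 4: Order so x ≤ y and verify: 146² + 196² = 21316 + 38416 = 59732 = n. ✓

n = 59732 = 146² + 196² (one valid representation with x ≤ y).


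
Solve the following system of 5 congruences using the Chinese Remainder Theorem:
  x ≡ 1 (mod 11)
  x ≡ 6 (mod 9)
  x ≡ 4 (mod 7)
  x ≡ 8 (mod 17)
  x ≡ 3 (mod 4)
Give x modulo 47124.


Product of moduli M = 11 · 9 · 7 · 17 · 4 = 47124.
Merge one congruence at a time:
  Start: x ≡ 1 (mod 11).
  Combine with x ≡ 6 (mod 9); new modulus lcm = 99.
    Write x = 1 + 11·t and substitute into x ≡ 6 (mod 9): 11·t ≡ 6 − 1 = 5 (mod 9).
    Reduce coefficients mod 9: 2·t ≡ 5 (mod 9).
    The inverse of 2 mod 9 is 5 (since 2·5 = 10 = 1·9 + 1), so t ≡ 5·5 = 25 ≡ 7 (mod 9).
    Then x = 1 + 11·7 = 78, valid modulo lcm(11, 9) = 99: x ≡ 78 (mod 99).
  Combine with x ≡ 4 (mod 7); new modulus lcm = 693.
    Write x = 78 + 99·t and substitute into x ≡ 4 (mod 7): 99·t ≡ 4 − 78 = -74 (mod 7).
    Reduce coefficients mod 7: 1·t ≡ 3 (mod 7).
    So t ≡ 3 (mod 7).
    Then x = 78 + 99·3 = 375, valid modulo lcm(99, 7) = 693: x ≡ 375 (mod 693).
  Combine with x ≡ 8 (mod 17); new modulus lcm = 11781.
    Write x = 375 + 693·t and substitute into x ≡ 8 (mod 17): 693·t ≡ 8 − 375 = -367 (mod 17).
    Reduce coefficients mod 17: 13·t ≡ 7 (mod 17).
    The inverse of 13 mod 17 is 4 (since 13·4 = 52 = 3·17 + 1), so t ≡ 4·7 = 28 ≡ 11 (mod 17).
    Then x = 375 + 693·11 = 7998, valid modulo lcm(693, 17) = 11781: x ≡ 7998 (mod 11781).
  Combine with x ≡ 3 (mod 4); new modulus lcm = 47124.
    Write x = 7998 + 11781·t and substitute into x ≡ 3 (mod 4): 11781·t ≡ 3 − 7998 = -7995 (mod 4).
    Reduce coefficients mod 4: 1·t ≡ 1 (mod 4).
    So t ≡ 1 (mod 4).
    Then x = 7998 + 11781·1 = 19779, valid modulo lcm(11781, 4) = 47124: x ≡ 19779 (mod 47124).
Verify against each original: 19779 mod 11 = 1, 19779 mod 9 = 6, 19779 mod 7 = 4, 19779 mod 17 = 8, 19779 mod 4 = 3.

x ≡ 19779 (mod 47124).


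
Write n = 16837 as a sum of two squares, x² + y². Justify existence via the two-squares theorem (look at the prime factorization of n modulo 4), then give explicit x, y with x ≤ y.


Step 1: Factor n = 16837 = 113 · 149.
Step 2: Check the mod-4 condition on each prime factor: 113 ≡ 1 (mod 4), exponent 1; 149 ≡ 1 (mod 4), exponent 1.
All primes ≡ 3 (mod 4) appear to even exponent (or don't appear), so by the two-squares theorem n IS expressible as a sum of two squares.
Step 3: Build a representation. Here n = 113 · 149 is a product of primes ≡ 1 (mod 4). Each prime p ≡ 1 (mod 4) is itself a sum of two squares; find a² by testing p − a² for a perfect square:
  113: 113 − 1² = 112, 113 − 2² = 109, 113 − 3² = 104, 113 − 4² = 97, 113 − 5² = 88, 113 − 6² = 77, 113 − 7² = 64 = 8² ⇒ 113 = 7² + 8².
  149: 149 − 1² = 148, 149 − 2² = 145, 149 − 3² = 140, 149 − 4² = 133, 149 − 5² = 124, 149 − 6² = 113, 149 − 7² = 100 = 10² ⇒ 149 = 7² + 10².
  Combine using the Brahmagupta–Fibonacci identity (a² + b²)(c² + d²) = (ac − bd)² + (ad + bc)² = (ac + bd)² + (ad − bc)²:
  113 · 149 = 16837: from (7² + 8²)(7² + 10²), take (7·7 − 8·10, 7·10 + 8·7) = (49 − 80, 70 + 56) = (-31, 126); dropping signs (only squares matter) gives (31, 126); check 31² + 126² = 961 + 15876 = 16837 ✓.
Step 4: Order so x ≤ y and verify: 31² + 126² = 961 + 15876 = 16837 = n. ✓

n = 16837 = 31² + 126² (one valid representation with x ≤ y).


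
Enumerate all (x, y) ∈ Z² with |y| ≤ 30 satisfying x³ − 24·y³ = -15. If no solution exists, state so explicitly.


The equation is x³ - 24y³ = -15. For fixed y, x³ = 24·y³ − 15, so a solution requires the RHS to be a perfect cube.
Strategy: iterate y from -30 to 30, compute RHS = 24·y³ − 15, and check whether it is a (positive or negative) perfect cube.
Check small values of y:
  y = 0: RHS = -15 is not a perfect cube.
  y = 1: RHS = 9 is not a perfect cube.
  y = -1: RHS = -39 is not a perfect cube.
  y = 2: RHS = 177 is not a perfect cube.
  y = -2: RHS = -207 is not a perfect cube.
  y = 3: RHS = 633 is not a perfect cube.
  y = -3: RHS = -663 is not a perfect cube.
Continuing the search up to |y| = 30 finds no solutions either.
No (x, y) in the scanned range satisfies the equation.

No integer solutions with |y| ≤ 30.


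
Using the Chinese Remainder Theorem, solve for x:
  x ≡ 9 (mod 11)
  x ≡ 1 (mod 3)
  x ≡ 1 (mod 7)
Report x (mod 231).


Moduli 11, 3, 7 are pairwise coprime; by CRT there is a unique solution modulo M = 11 · 3 · 7 = 231.
Solve pairwise, accumulating the modulus:
  Start with x ≡ 9 (mod 11).
  Combine with x ≡ 1 (mod 3): since gcd(11, 3) = 1, we get a unique residue mod 33.
    Write x = 9 + 11·t and substitute into x ≡ 1 (mod 3): 11·t ≡ 1 − 9 = -8 (mod 3).
    Reduce coefficients mod 3: 2·t ≡ 1 (mod 3).
    The inverse of 2 mod 3 is 2 (since 2·2 = 4 = 1·3 + 1), so t ≡ 2·1 = 2 ≡ 2 (mod 3).
    Then x = 9 + 11·2 = 31, valid modulo lcm(11, 3) = 33: x ≡ 31 (mod 33).
  Combine with x ≡ 1 (mod 7): since gcd(33, 7) = 1, we get a unique residue mod 231.
    Write x = 31 + 33·t and substitute into x ≡ 1 (mod 7): 33·t ≡ 1 − 31 = -30 (mod 7).
    Reduce coefficients mod 7: 5·t ≡ 5 (mod 7).
    The inverse of 5 mod 7 is 3 (since 5·3 = 15 = 2·7 + 1), so t ≡ 3·5 = 15 ≡ 1 (mod 7).
    Then x = 31 + 33·1 = 64, valid modulo lcm(33, 7) = 231: x ≡ 64 (mod 231).
Verify: 64 mod 11 = 9 ✓, 64 mod 3 = 1 ✓, 64 mod 7 = 1 ✓.

x ≡ 64 (mod 231).


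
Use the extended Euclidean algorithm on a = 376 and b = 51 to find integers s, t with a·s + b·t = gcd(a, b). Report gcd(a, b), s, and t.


Euclidean algorithm on (376, 51) — divide until remainder is 0:
  376 = 7 · 51 + 19
  51 = 2 · 19 + 13
  19 = 1 · 13 + 6
  13 = 2 · 6 + 1
  6 = 6 · 1 + 0
gcd(376, 51) = 1.
Track Bezout coefficients alongside the remainders: start with r₀ = 376 = a·1 + b·0 (s = 1, t = 0) and r₁ = 51 = a·0 + b·1 (s = 0, t = 1); each new remainder r_{k+1} = r_{k-1} − q_k·r_k inherits s_{k+1} = s_{k-1} − q_k·s_k, t_{k+1} = t_{k-1} − q_k·t_k, so r_k = a·s_k + b·t_k at every step:
  q = 7: r = 19, s = 1 − 7·0 = 1, t = 0 − 7·1 = -7  (check: 376·1 + 51·(-7) = 19)
  q = 2: r = 13, s = 0 − 2·1 = -2, t = 1 − 2·(-7) = 15  (check: 376·(-2) + 51·15 = 13)
  q = 1: r = 6, s = 1 − 1·(-2) = 3, t = -7 − 1·15 = -22  (check: 376·3 + 51·(-22) = 6)
  q = 2: r = 1, s = -2 − 2·3 = -8, t = 15 − 2·(-22) = 59  (check: 376·(-8) + 51·59 = 1)
The row with r = 1 (the gcd) gives the Bezout coefficients s = -8, t = 59.
Result: 376 · (-8) + 51 · (59) = 1.

gcd(376, 51) = 1; s = -8, t = 59 (check: 376·(-8) + 51·59 = 1).


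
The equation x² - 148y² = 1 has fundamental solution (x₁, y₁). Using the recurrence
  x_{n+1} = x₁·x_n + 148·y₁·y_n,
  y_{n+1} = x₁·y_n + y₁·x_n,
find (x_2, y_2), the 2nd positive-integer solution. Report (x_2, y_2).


Step 1: Find the fundamental solution (x₁, y₁) of x² - 148y² = 1.
  Expand √148 as a continued fraction. a₀ = ⌊√148⌋ = 12; iterate m_{k+1} = d_k·a_k − m_k, d_{k+1} = (148 − m_{k+1}²)/d_k, a_{k+1} = ⌊(a₀ + m_{k+1})/d_{k+1}⌋ (starting m₀ = 0, d₀ = 1), with convergents p_k = a_k·p_{k-1} + p_{k-2}, q_k = a_k·q_{k-1} + q_{k-2} (p₋₁ = 1, q₋₁ = 0):
  k = 0: a₀ = 12; p₀/q₀ = 12/1; p₀² − 148·q₀² = 144 − 148 = -4.
  k = 1: m = 12, d = 4, a = ⌊(12 + 12)/4⌋ = 6; p/q = (6·12 + 1)/(6·1 + 0) = 73/6; p² − 148·q² = 5329 − 5328 = 1.
  The first convergent with p² − 148·q² = 1 gives the fundamental solution (x₁, y₁) = (73, 6).
Step 2: Apply the recurrence (x_{n+1}, y_{n+1}) = (x₁x_n + 148y₁y_n, x₁y_n + y₁x_n) repeatedly.
  From (x_1, y_1) = (73, 6): x_2 = 73·73 + 148·6·6 = 10657; y_2 = 73·6 + 6·73 = 876.
Step 3: Verify x_2² - 148·y_2² = 113571649 - 113571648 = 1 (should be 1). ✓

(x_1, y_1) = (73, 6); (x_2, y_2) = (10657, 876).


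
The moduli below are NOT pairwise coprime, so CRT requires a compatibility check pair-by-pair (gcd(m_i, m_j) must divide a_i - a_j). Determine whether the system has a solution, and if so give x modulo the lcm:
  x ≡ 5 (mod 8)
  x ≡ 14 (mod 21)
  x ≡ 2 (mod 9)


Moduli 8, 21, 9 are not pairwise coprime, so CRT works modulo lcm(m_i) when all pairwise compatibility conditions hold.
Pairwise compatibility: gcd(m_i, m_j) must divide a_i - a_j for every pair.
Merge one congruence at a time:
  Start: x ≡ 5 (mod 8).
  Combine with x ≡ 14 (mod 21): gcd(8, 21) = 1; 14 - 5 = 9, which IS divisible by 1, so compatible.
    Write x = 5 + 8·t and substitute into x ≡ 14 (mod 21): 8·t ≡ 14 − 5 = 9 (mod 21).
    The inverse of 8 mod 21 is 8 (since 8·8 = 64 = 3·21 + 1), so t ≡ 8·9 = 72 ≡ 9 (mod 21).
    Then x = 5 + 8·9 = 77, valid modulo lcm(8, 21) = 168: x ≡ 77 (mod 168).
  Combine with x ≡ 2 (mod 9): gcd(168, 9) = 3; 2 - 77 = -75, which IS divisible by 3, so compatible.
    Write x = 77 + 168·t and substitute into x ≡ 2 (mod 9): 168·t ≡ 2 − 77 = -75 (mod 9).
    Divide the congruence (and modulus) by g = 3: 56·t ≡ -25 (mod 3).
    Reduce coefficients mod 3: 2·t ≡ 2 (mod 3).
    The inverse of 2 mod 3 is 2 (since 2·2 = 4 = 1·3 + 1), so t ≡ 2·2 = 4 ≡ 1 (mod 3).
    Then x = 77 + 168·1 = 245, valid modulo lcm(168, 9) = 504: x ≡ 245 (mod 504).
Verify: 245 mod 8 = 5, 245 mod 21 = 14, 245 mod 9 = 2.

x ≡ 245 (mod 504).


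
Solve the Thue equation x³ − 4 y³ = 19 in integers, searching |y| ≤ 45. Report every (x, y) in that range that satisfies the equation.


The equation is x³ - 4y³ = 19. For fixed y, x³ = 4·y³ + 19, so a solution requires the RHS to be a perfect cube.
Strategy: iterate y from -45 to 45, compute RHS = 4·y³ + 19, and check whether it is a (positive or negative) perfect cube.
Check small values of y:
  y = 0: RHS = 19 is not a perfect cube.
  y = 1: RHS = 23 is not a perfect cube.
  y = -1: RHS = 15 is not a perfect cube.
  y = 2: RHS = 51 is not a perfect cube.
  y = -2: RHS = -13 is not a perfect cube.
  y = 3: RHS = 127 is not a perfect cube.
  y = -3: RHS = -89 is not a perfect cube.
Continuing the search up to |y| = 45 finds no solutions either.
No (x, y) in the scanned range satisfies the equation.

No integer solutions with |y| ≤ 45.


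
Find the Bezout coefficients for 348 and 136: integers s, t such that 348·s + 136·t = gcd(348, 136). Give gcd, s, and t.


Euclidean algorithm on (348, 136) — divide until remainder is 0:
  348 = 2 · 136 + 76
  136 = 1 · 76 + 60
  76 = 1 · 60 + 16
  60 = 3 · 16 + 12
  16 = 1 · 12 + 4
  12 = 3 · 4 + 0
gcd(348, 136) = 4.
Track Bezout coefficients alongside the remainders: start with r₀ = 348 = a·1 + b·0 (s = 1, t = 0) and r₁ = 136 = a·0 + b·1 (s = 0, t = 1); each new remainder r_{k+1} = r_{k-1} − q_k·r_k inherits s_{k+1} = s_{k-1} − q_k·s_k, t_{k+1} = t_{k-1} − q_k·t_k, so r_k = a·s_k + b·t_k at every step:
  q = 2: r = 76, s = 1 − 2·0 = 1, t = 0 − 2·1 = -2  (check: 348·1 + 136·(-2) = 76)
  q = 1: r = 60, s = 0 − 1·1 = -1, t = 1 − 1·(-2) = 3  (check: 348·(-1) + 136·3 = 60)
  q = 1: r = 16, s = 1 − 1·(-1) = 2, t = -2 − 1·3 = -5  (check: 348·2 + 136·(-5) = 16)
  q = 3: r = 12, s = -1 − 3·2 = -7, t = 3 − 3·(-5) = 18  (check: 348·(-7) + 136·18 = 12)
  q = 1: r = 4, s = 2 − 1·(-7) = 9, t = -5 − 1·18 = -23  (check: 348·9 + 136·(-23) = 4)
The row with r = 4 (the gcd) gives the Bezout coefficients s = 9, t = -23.
Result: 348 · (9) + 136 · (-23) = 4.

gcd(348, 136) = 4; s = 9, t = -23 (check: 348·9 + 136·(-23) = 4).


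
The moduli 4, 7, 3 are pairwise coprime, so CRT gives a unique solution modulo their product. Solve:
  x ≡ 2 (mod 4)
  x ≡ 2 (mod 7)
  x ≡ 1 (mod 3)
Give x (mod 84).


Moduli 4, 7, 3 are pairwise coprime; by CRT there is a unique solution modulo M = 4 · 7 · 3 = 84.
Solve pairwise, accumulating the modulus:
  Start with x ≡ 2 (mod 4).
  Combine with x ≡ 2 (mod 7): since gcd(4, 7) = 1, we get a unique residue mod 28.
    Write x = 2 + 4·t and substitute into x ≡ 2 (mod 7): 4·t ≡ 2 − 2 = 0 (mod 7).
    The inverse of 4 mod 7 is 2 (since 4·2 = 8 = 1·7 + 1), so t ≡ 2·0 = 0 ≡ 0 (mod 7).
    Then x = 2 + 4·0 = 2, valid modulo lcm(4, 7) = 28: x ≡ 2 (mod 28).
  Combine with x ≡ 1 (mod 3): since gcd(28, 3) = 1, we get a unique residue mod 84.
    Write x = 2 + 28·t and substitute into x ≡ 1 (mod 3): 28·t ≡ 1 − 2 = -1 (mod 3).
    Reduce coefficients mod 3: 1·t ≡ 2 (mod 3).
    So t ≡ 2 (mod 3).
    Then x = 2 + 28·2 = 58, valid modulo lcm(28, 3) = 84: x ≡ 58 (mod 84).
Verify: 58 mod 4 = 2 ✓, 58 mod 7 = 2 ✓, 58 mod 3 = 1 ✓.

x ≡ 58 (mod 84).


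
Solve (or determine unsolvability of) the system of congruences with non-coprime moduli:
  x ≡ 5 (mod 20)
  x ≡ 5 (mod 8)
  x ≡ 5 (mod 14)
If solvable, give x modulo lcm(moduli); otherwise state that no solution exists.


Moduli 20, 8, 14 are not pairwise coprime, so CRT works modulo lcm(m_i) when all pairwise compatibility conditions hold.
Pairwise compatibility: gcd(m_i, m_j) must divide a_i - a_j for every pair.
Merge one congruence at a time:
  Start: x ≡ 5 (mod 20).
  Combine with x ≡ 5 (mod 8): gcd(20, 8) = 4; 5 - 5 = 0, which IS divisible by 4, so compatible.
    Write x = 5 + 20·t and substitute into x ≡ 5 (mod 8): 20·t ≡ 5 − 5 = 0 (mod 8).
    Divide the congruence (and modulus) by g = 4: 5·t ≡ 0 (mod 2).
    Reduce coefficients mod 2: 1·t ≡ 0 (mod 2).
    So t ≡ 0 (mod 2).
    Then x = 5 + 20·0 = 5, valid modulo lcm(20, 8) = 40: x ≡ 5 (mod 40).
  Combine with x ≡ 5 (mod 14): gcd(40, 14) = 2; 5 - 5 = 0, which IS divisible by 2, so compatible.
    Write x = 5 + 40·t and substitute into x ≡ 5 (mod 14): 40·t ≡ 5 − 5 = 0 (mod 14).
    Divide the congruence (and modulus) by g = 2: 20·t ≡ 0 (mod 7).
    Reduce coefficients mod 7: 6·t ≡ 0 (mod 7).
    The inverse of 6 mod 7 is 6 (since 6·6 = 36 = 5·7 + 1), so t ≡ 6·0 = 0 ≡ 0 (mod 7).
    Then x = 5 + 40·0 = 5, valid modulo lcm(40, 14) = 280: x ≡ 5 (mod 280).
Verify: 5 mod 20 = 5, 5 mod 8 = 5, 5 mod 14 = 5.

x ≡ 5 (mod 280).


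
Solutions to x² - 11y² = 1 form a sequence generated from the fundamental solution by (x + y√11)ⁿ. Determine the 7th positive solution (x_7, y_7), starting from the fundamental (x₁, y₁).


Step 1: Find the fundamental solution (x₁, y₁) of x² - 11y² = 1.
  Expand √11 as a continued fraction. a₀ = ⌊√11⌋ = 3; iterate m_{k+1} = d_k·a_k − m_k, d_{k+1} = (11 − m_{k+1}²)/d_k, a_{k+1} = ⌊(a₀ + m_{k+1})/d_{k+1}⌋ (starting m₀ = 0, d₀ = 1), with convergents p_k = a_k·p_{k-1} + p_{k-2}, q_k = a_k·q_{k-1} + q_{k-2} (p₋₁ = 1, q₋₁ = 0):
  k = 0: a₀ = 3; p₀/q₀ = 3/1; p₀² − 11·q₀² = 9 − 11 = -2.
  k = 1: m = 3, d = 2, a = ⌊(3 + 3)/2⌋ = 3; p/q = (3·3 + 1)/(3·1 + 0) = 10/3; p² − 11·q² = 100 − 99 = 1.
  The first convergent with p² − 11·q² = 1 gives the fundamental solution (x₁, y₁) = (10, 3).
Step 2: Apply the recurrence (x_{n+1}, y_{n+1}) = (x₁x_n + 11y₁y_n, x₁y_n + y₁x_n) repeatedly.
  From (x_1, y_1) = (10, 3): x_2 = 10·10 + 11·3·3 = 199; y_2 = 10·3 + 3·10 = 60.
  From (x_2, y_2) = (199, 60): x_3 = 10·199 + 11·3·60 = 3970; y_3 = 10·60 + 3·199 = 1197.
  From (x_3, y_3) = (3970, 1197): x_4 = 10·3970 + 11·3·1197 = 79201; y_4 = 10·1197 + 3·3970 = 23880.
  From (x_4, y_4) = (79201, 23880): x_5 = 10·79201 + 11·3·23880 = 1580050; y_5 = 10·23880 + 3·79201 = 476403.
  From (x_5, y_5) = (1580050, 476403): x_6 = 10·1580050 + 11·3·476403 = 31521799; y_6 = 10·476403 + 3·1580050 = 9504180.
  From (x_6, y_6) = (31521799, 9504180): x_7 = 10·31521799 + 11·3·9504180 = 628855930; y_7 = 10·9504180 + 3·31521799 = 189607197.
Step 3: Verify x_7² - 11·y_7² = 395459780696164900 - 395459780696164899 = 1 (should be 1). ✓

(x_1, y_1) = (10, 3); (x_7, y_7) = (628855930, 189607197).


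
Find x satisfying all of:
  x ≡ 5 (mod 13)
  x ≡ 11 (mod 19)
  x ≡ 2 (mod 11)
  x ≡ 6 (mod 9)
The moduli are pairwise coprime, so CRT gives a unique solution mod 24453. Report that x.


Product of moduli M = 13 · 19 · 11 · 9 = 24453.
Merge one congruence at a time:
  Start: x ≡ 5 (mod 13).
  Combine with x ≡ 11 (mod 19); new modulus lcm = 247.
    Write x = 5 + 13·t and substitute into x ≡ 11 (mod 19): 13·t ≡ 11 − 5 = 6 (mod 19).
    The inverse of 13 mod 19 is 3 (since 13·3 = 39 = 2·19 + 1), so t ≡ 3·6 = 18 ≡ 18 (mod 19).
    Then x = 5 + 13·18 = 239, valid modulo lcm(13, 19) = 247: x ≡ 239 (mod 247).
  Combine with x ≡ 2 (mod 11); new modulus lcm = 2717.
    Write x = 239 + 247·t and substitute into x ≡ 2 (mod 11): 247·t ≡ 2 − 239 = -237 (mod 11).
    Reduce coefficients mod 11: 5·t ≡ 5 (mod 11).
    The inverse of 5 mod 11 is 9 (since 5·9 = 45 = 4·11 + 1), so t ≡ 9·5 = 45 ≡ 1 (mod 11).
    Then x = 239 + 247·1 = 486, valid modulo lcm(247, 11) = 2717: x ≡ 486 (mod 2717).
  Combine with x ≡ 6 (mod 9); new modulus lcm = 24453.
    Write x = 486 + 2717·t and substitute into x ≡ 6 (mod 9): 2717·t ≡ 6 − 486 = -480 (mod 9).
    Reduce coefficients mod 9: 8·t ≡ 6 (mod 9).
    The inverse of 8 mod 9 is 8 (since 8·8 = 64 = 7·9 + 1), so t ≡ 8·6 = 48 ≡ 3 (mod 9).
    Then x = 486 + 2717·3 = 8637, valid modulo lcm(2717, 9) = 24453: x ≡ 8637 (mod 24453).
Verify against each original: 8637 mod 13 = 5, 8637 mod 19 = 11, 8637 mod 11 = 2, 8637 mod 9 = 6.

x ≡ 8637 (mod 24453).


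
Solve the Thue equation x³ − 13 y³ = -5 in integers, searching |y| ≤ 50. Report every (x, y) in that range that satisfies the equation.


The equation is x³ - 13y³ = -5. For fixed y, x³ = 13·y³ − 5, so a solution requires the RHS to be a perfect cube.
Strategy: iterate y from -50 to 50, compute RHS = 13·y³ − 5, and check whether it is a (positive or negative) perfect cube.
Check small values of y:
  y = 0: RHS = -5 is not a perfect cube.
  y = 1: RHS = 8 = (2)³ ⇒ x = 2 works.
  y = -1: RHS = -18 is not a perfect cube.
  y = 2: RHS = 99 is not a perfect cube.
  y = -2: RHS = -109 is not a perfect cube.
  y = 3: RHS = 346 is not a perfect cube.
  y = -3: RHS = -356 is not a perfect cube.
Continuing the search up to |y| = 50 finds no further solutions beyond those listed.
Collected solutions: (2, 1).

Solutions (with |y| ≤ 50): (2, 1).


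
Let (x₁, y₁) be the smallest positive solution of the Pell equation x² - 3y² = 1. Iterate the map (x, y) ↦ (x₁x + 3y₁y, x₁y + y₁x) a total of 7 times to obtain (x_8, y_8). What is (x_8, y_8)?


Step 1: Find the fundamental solution (x₁, y₁) of x² - 3y² = 1.
  Expand √3 as a continued fraction. a₀ = ⌊√3⌋ = 1; iterate m_{k+1} = d_k·a_k − m_k, d_{k+1} = (3 − m_{k+1}²)/d_k, a_{k+1} = ⌊(a₀ + m_{k+1})/d_{k+1}⌋ (starting m₀ = 0, d₀ = 1), with convergents p_k = a_k·p_{k-1} + p_{k-2}, q_k = a_k·q_{k-1} + q_{k-2} (p₋₁ = 1, q₋₁ = 0):
  k = 0: a₀ = 1; p₀/q₀ = 1/1; p₀² − 3·q₀² = 1 − 3 = -2.
  k = 1: m = 1, d = 2, a = ⌊(1 + 1)/2⌋ = 1; p/q = (1·1 + 1)/(1·1 + 0) = 2/1; p² − 3·q² = 4 − 3 = 1.
  The first convergent with p² − 3·q² = 1 gives the fundamental solution (x₁, y₁) = (2, 1).
Step 2: Apply the recurrence (x_{n+1}, y_{n+1}) = (x₁x_n + 3y₁y_n, x₁y_n + y₁x_n) repeatedly.
  From (x_1, y_1) = (2, 1): x_2 = 2·2 + 3·1·1 = 7; y_2 = 2·1 + 1·2 = 4.
  From (x_2, y_2) = (7, 4): x_3 = 2·7 + 3·1·4 = 26; y_3 = 2·4 + 1·7 = 15.
  From (x_3, y_3) = (26, 15): x_4 = 2·26 + 3·1·15 = 97; y_4 = 2·15 + 1·26 = 56.
  From (x_4, y_4) = (97, 56): x_5 = 2·97 + 3·1·56 = 362; y_5 = 2·56 + 1·97 = 209.
  From (x_5, y_5) = (362, 209): x_6 = 2·362 + 3·1·209 = 1351; y_6 = 2·209 + 1·362 = 780.
  From (x_6, y_6) = (1351, 780): x_7 = 2·1351 + 3·1·780 = 5042; y_7 = 2·780 + 1·1351 = 2911.
  From (x_7, y_7) = (5042, 2911): x_8 = 2·5042 + 3·1·2911 = 18817; y_8 = 2·2911 + 1·5042 = 10864.
Step 3: Verify x_8² - 3·y_8² = 354079489 - 354079488 = 1 (should be 1). ✓

(x_1, y_1) = (2, 1); (x_8, y_8) = (18817, 10864).


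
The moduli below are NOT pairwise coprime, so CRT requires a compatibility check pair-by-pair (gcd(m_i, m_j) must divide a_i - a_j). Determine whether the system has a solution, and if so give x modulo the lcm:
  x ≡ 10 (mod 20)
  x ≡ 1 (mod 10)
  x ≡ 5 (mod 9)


Moduli 20, 10, 9 are not pairwise coprime, so CRT works modulo lcm(m_i) when all pairwise compatibility conditions hold.
Pairwise compatibility: gcd(m_i, m_j) must divide a_i - a_j for every pair.
Merge one congruence at a time:
  Start: x ≡ 10 (mod 20).
  Combine with x ≡ 1 (mod 10): gcd(20, 10) = 10, and 1 - 10 = -9 is NOT divisible by 10.
    ⇒ system is inconsistent (no integer solution).

No solution (the system is inconsistent).


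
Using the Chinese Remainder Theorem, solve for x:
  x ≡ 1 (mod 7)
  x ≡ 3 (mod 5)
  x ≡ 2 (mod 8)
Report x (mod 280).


Moduli 7, 5, 8 are pairwise coprime; by CRT there is a unique solution modulo M = 7 · 5 · 8 = 280.
Solve pairwise, accumulating the modulus:
  Start with x ≡ 1 (mod 7).
  Combine with x ≡ 3 (mod 5): since gcd(7, 5) = 1, we get a unique residue mod 35.
    Write x = 1 + 7·t and substitute into x ≡ 3 (mod 5): 7·t ≡ 3 − 1 = 2 (mod 5).
    Reduce coefficients mod 5: 2·t ≡ 2 (mod 5).
    The inverse of 2 mod 5 is 3 (since 2·3 = 6 = 1·5 + 1), so t ≡ 3·2 = 6 ≡ 1 (mod 5).
    Then x = 1 + 7·1 = 8, valid modulo lcm(7, 5) = 35: x ≡ 8 (mod 35).
  Combine with x ≡ 2 (mod 8): since gcd(35, 8) = 1, we get a unique residue mod 280.
    Write x = 8 + 35·t and substitute into x ≡ 2 (mod 8): 35·t ≡ 2 − 8 = -6 (mod 8).
    Reduce coefficients mod 8: 3·t ≡ 2 (mod 8).
    The inverse of 3 mod 8 is 3 (since 3·3 = 9 = 1·8 + 1), so t ≡ 3·2 = 6 ≡ 6 (mod 8).
    Then x = 8 + 35·6 = 218, valid modulo lcm(35, 8) = 280: x ≡ 218 (mod 280).
Verify: 218 mod 7 = 1 ✓, 218 mod 5 = 3 ✓, 218 mod 8 = 2 ✓.

x ≡ 218 (mod 280).


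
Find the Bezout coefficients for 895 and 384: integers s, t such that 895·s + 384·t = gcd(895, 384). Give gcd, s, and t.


Euclidean algorithm on (895, 384) — divide until remainder is 0:
  895 = 2 · 384 + 127
  384 = 3 · 127 + 3
  127 = 42 · 3 + 1
  3 = 3 · 1 + 0
gcd(895, 384) = 1.
Track Bezout coefficients alongside the remainders: start with r₀ = 895 = a·1 + b·0 (s = 1, t = 0) and r₁ = 384 = a·0 + b·1 (s = 0, t = 1); each new remainder r_{k+1} = r_{k-1} − q_k·r_k inherits s_{k+1} = s_{k-1} − q_k·s_k, t_{k+1} = t_{k-1} − q_k·t_k, so r_k = a·s_k + b·t_k at every step:
  q = 2: r = 127, s = 1 − 2·0 = 1, t = 0 − 2·1 = -2  (check: 895·1 + 384·(-2) = 127)
  q = 3: r = 3, s = 0 − 3·1 = -3, t = 1 − 3·(-2) = 7  (check: 895·(-3) + 384·7 = 3)
  q = 42: r = 1, s = 1 − 42·(-3) = 127, t = -2 − 42·7 = -296  (check: 895·127 + 384·(-296) = 1)
The row with r = 1 (the gcd) gives the Bezout coefficients s = 127, t = -296.
Result: 895 · (127) + 384 · (-296) = 1.

gcd(895, 384) = 1; s = 127, t = -296 (check: 895·127 + 384·(-296) = 1).


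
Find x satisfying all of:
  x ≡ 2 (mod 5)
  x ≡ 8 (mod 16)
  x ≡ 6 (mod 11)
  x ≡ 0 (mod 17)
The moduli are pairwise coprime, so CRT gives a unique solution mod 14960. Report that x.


Product of moduli M = 5 · 16 · 11 · 17 = 14960.
Merge one congruence at a time:
  Start: x ≡ 2 (mod 5).
  Combine with x ≡ 8 (mod 16); new modulus lcm = 80.
    Write x = 2 + 5·t and substitute into x ≡ 8 (mod 16): 5·t ≡ 8 − 2 = 6 (mod 16).
    The inverse of 5 mod 16 is 13 (since 5·13 = 65 = 4·16 + 1), so t ≡ 13·6 = 78 ≡ 14 (mod 16).
    Then x = 2 + 5·14 = 72, valid modulo lcm(5, 16) = 80: x ≡ 72 (mod 80).
  Combine with x ≡ 6 (mod 11); new modulus lcm = 880.
    Write x = 72 + 80·t and substitute into x ≡ 6 (mod 11): 80·t ≡ 6 − 72 = -66 (mod 11).
    Reduce coefficients mod 11: 3·t ≡ 0 (mod 11).
    The inverse of 3 mod 11 is 4 (since 3·4 = 12 = 1·11 + 1), so t ≡ 4·0 = 0 ≡ 0 (mod 11).
    Then x = 72 + 80·0 = 72, valid modulo lcm(80, 11) = 880: x ≡ 72 (mod 880).
  Combine with x ≡ 0 (mod 17); new modulus lcm = 14960.
    Write x = 72 + 880·t and substitute into x ≡ 0 (mod 17): 880·t ≡ 0 − 72 = -72 (mod 17).
    Reduce coefficients mod 17: 13·t ≡ 13 (mod 17).
    The inverse of 13 mod 17 is 4 (since 13·4 = 52 = 3·17 + 1), so t ≡ 4·13 = 52 ≡ 1 (mod 17).
    Then x = 72 + 880·1 = 952, valid modulo lcm(880, 17) = 14960: x ≡ 952 (mod 14960).
Verify against each original: 952 mod 5 = 2, 952 mod 16 = 8, 952 mod 11 = 6, 952 mod 17 = 0.

x ≡ 952 (mod 14960).


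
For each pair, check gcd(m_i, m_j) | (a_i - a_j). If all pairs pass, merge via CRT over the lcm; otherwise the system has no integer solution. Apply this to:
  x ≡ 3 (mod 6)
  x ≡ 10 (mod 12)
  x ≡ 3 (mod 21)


Moduli 6, 12, 21 are not pairwise coprime, so CRT works modulo lcm(m_i) when all pairwise compatibility conditions hold.
Pairwise compatibility: gcd(m_i, m_j) must divide a_i - a_j for every pair.
Merge one congruence at a time:
  Start: x ≡ 3 (mod 6).
  Combine with x ≡ 10 (mod 12): gcd(6, 12) = 6, and 10 - 3 = 7 is NOT divisible by 6.
    ⇒ system is inconsistent (no integer solution).

No solution (the system is inconsistent).


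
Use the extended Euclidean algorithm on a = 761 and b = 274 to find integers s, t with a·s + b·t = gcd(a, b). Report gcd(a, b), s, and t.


Euclidean algorithm on (761, 274) — divide until remainder is 0:
  761 = 2 · 274 + 213
  274 = 1 · 213 + 61
  213 = 3 · 61 + 30
  61 = 2 · 30 + 1
  30 = 30 · 1 + 0
gcd(761, 274) = 1.
Track Bezout coefficients alongside the remainders: start with r₀ = 761 = a·1 + b·0 (s = 1, t = 0) and r₁ = 274 = a·0 + b·1 (s = 0, t = 1); each new remainder r_{k+1} = r_{k-1} − q_k·r_k inherits s_{k+1} = s_{k-1} − q_k·s_k, t_{k+1} = t_{k-1} − q_k·t_k, so r_k = a·s_k + b·t_k at every step:
  q = 2: r = 213, s = 1 − 2·0 = 1, t = 0 − 2·1 = -2  (check: 761·1 + 274·(-2) = 213)
  q = 1: r = 61, s = 0 − 1·1 = -1, t = 1 − 1·(-2) = 3  (check: 761·(-1) + 274·3 = 61)
  q = 3: r = 30, s = 1 − 3·(-1) = 4, t = -2 − 3·3 = -11  (check: 761·4 + 274·(-11) = 30)
  q = 2: r = 1, s = -1 − 2·4 = -9, t = 3 − 2·(-11) = 25  (check: 761·(-9) + 274·25 = 1)
The row with r = 1 (the gcd) gives the Bezout coefficients s = -9, t = 25.
Result: 761 · (-9) + 274 · (25) = 1.

gcd(761, 274) = 1; s = -9, t = 25 (check: 761·(-9) + 274·25 = 1).


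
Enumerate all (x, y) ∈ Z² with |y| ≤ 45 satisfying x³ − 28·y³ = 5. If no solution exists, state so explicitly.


The equation is x³ - 28y³ = 5. For fixed y, x³ = 28·y³ + 5, so a solution requires the RHS to be a perfect cube.
Strategy: iterate y from -45 to 45, compute RHS = 28·y³ + 5, and check whether it is a (positive or negative) perfect cube.
Check small values of y:
  y = 0: RHS = 5 is not a perfect cube.
  y = 1: RHS = 33 is not a perfect cube.
  y = -1: RHS = -23 is not a perfect cube.
  y = 2: RHS = 229 is not a perfect cube.
  y = -2: RHS = -219 is not a perfect cube.
  y = 3: RHS = 761 is not a perfect cube.
  y = -3: RHS = -751 is not a perfect cube.
Continuing the search up to |y| = 45 finds no solutions either.
No (x, y) in the scanned range satisfies the equation.

No integer solutions with |y| ≤ 45.


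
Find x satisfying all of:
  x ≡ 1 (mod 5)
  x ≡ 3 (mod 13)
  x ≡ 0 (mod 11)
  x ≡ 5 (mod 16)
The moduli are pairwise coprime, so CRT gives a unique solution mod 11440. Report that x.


Product of moduli M = 5 · 13 · 11 · 16 = 11440.
Merge one congruence at a time:
  Start: x ≡ 1 (mod 5).
  Combine with x ≡ 3 (mod 13); new modulus lcm = 65.
    Write x = 1 + 5·t and substitute into x ≡ 3 (mod 13): 5·t ≡ 3 − 1 = 2 (mod 13).
    The inverse of 5 mod 13 is 8 (since 5·8 = 40 = 3·13 + 1), so t ≡ 8·2 = 16 ≡ 3 (mod 13).
    Then x = 1 + 5·3 = 16, valid modulo lcm(5, 13) = 65: x ≡ 16 (mod 65).
  Combine with x ≡ 0 (mod 11); new modulus lcm = 715.
    Write x = 16 + 65·t and substitute into x ≡ 0 (mod 11): 65·t ≡ 0 − 16 = -16 (mod 11).
    Reduce coefficients mod 11: 10·t ≡ 6 (mod 11).
    The inverse of 10 mod 11 is 10 (since 10·10 = 100 = 9·11 + 1), so t ≡ 10·6 = 60 ≡ 5 (mod 11).
    Then x = 16 + 65·5 = 341, valid modulo lcm(65, 11) = 715: x ≡ 341 (mod 715).
  Combine with x ≡ 5 (mod 16); new modulus lcm = 11440.
    Write x = 341 + 715·t and substitute into x ≡ 5 (mod 16): 715·t ≡ 5 − 341 = -336 (mod 16).
    Reduce coefficients mod 16: 11·t ≡ 0 (mod 16).
    The inverse of 11 mod 16 is 3 (since 11·3 = 33 = 2·16 + 1), so t ≡ 3·0 = 0 ≡ 0 (mod 16).
    Then x = 341 + 715·0 = 341, valid modulo lcm(715, 16) = 11440: x ≡ 341 (mod 11440).
Verify against each original: 341 mod 5 = 1, 341 mod 13 = 3, 341 mod 11 = 0, 341 mod 16 = 5.

x ≡ 341 (mod 11440).
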